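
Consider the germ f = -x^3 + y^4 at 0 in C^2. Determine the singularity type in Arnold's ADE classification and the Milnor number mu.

Type E_{6}, Milnor number mu = 6.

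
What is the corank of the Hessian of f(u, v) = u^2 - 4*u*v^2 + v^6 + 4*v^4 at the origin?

1

Hessian at 0 has rank 1.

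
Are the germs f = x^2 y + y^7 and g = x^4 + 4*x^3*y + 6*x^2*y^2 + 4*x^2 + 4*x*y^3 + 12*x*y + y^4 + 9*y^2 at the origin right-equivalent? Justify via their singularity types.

No.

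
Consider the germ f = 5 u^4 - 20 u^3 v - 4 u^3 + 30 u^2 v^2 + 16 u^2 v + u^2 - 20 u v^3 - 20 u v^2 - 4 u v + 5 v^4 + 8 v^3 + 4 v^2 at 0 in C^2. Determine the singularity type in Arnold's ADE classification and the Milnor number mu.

The Hessian of f at 0 has rank 1. Corank 1: A-series; mu = 3 gives A_3.

Type A_{3}, Milnor number mu = 3.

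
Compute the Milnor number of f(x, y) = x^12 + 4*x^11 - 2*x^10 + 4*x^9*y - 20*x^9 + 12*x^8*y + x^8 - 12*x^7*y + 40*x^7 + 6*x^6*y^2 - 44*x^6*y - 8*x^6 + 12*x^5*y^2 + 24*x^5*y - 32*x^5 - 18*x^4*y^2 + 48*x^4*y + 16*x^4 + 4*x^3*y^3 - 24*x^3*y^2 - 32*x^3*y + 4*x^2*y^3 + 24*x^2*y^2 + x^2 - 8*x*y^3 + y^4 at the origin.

3

The Hessian of f at 0 has rank 1. Corank 1: A-series; mu = 3 gives A_3.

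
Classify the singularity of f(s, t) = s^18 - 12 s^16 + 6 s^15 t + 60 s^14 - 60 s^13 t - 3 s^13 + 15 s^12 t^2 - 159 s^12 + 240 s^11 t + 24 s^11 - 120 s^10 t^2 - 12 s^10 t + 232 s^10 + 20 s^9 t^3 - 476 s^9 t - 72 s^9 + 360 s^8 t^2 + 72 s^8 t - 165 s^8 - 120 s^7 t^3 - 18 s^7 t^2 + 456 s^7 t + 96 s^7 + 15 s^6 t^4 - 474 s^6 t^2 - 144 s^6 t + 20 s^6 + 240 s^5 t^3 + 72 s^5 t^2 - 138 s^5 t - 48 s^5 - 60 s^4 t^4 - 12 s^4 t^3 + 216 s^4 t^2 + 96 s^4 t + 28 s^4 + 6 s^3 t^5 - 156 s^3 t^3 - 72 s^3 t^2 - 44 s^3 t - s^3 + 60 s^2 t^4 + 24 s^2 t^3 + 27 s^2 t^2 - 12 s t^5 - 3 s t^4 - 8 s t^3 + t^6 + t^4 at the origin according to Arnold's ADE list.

The Hessian of f at 0 has rank 0. Corank 2; j^3 = -s^3 is a perfect cube, so E-series; the 4-jet and mu = 6 give E_6.

E6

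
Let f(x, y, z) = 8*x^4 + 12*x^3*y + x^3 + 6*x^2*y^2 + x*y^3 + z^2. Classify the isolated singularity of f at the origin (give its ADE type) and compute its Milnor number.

Type E7, Milnor number mu = 7.

The Hessian of f at 0 is [[0, 0, 0], [0, 0, 0], [0, 0, 2]] with rank 1, so corank 2. A Groebner basis of the Jacobian ideal J(f) in C{x,y,z} is {3*x^2/4 + y^4 + y^3/4, x^3, x^2*y - x^2/4 - y^3/12, x^2 + x*y^2 + y^3/3, z}; counting standard monomials gives mu = 7. Corank 2; j^3 = x^3 is a perfect cube, so E-series; the 4-jet and mu = 7 give E_7.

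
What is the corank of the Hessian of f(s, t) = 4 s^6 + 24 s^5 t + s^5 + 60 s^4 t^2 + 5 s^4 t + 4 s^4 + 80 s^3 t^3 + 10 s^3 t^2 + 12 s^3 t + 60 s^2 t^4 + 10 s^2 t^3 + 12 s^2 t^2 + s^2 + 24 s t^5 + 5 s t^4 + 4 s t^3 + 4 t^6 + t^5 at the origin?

1

Hessian at 0 has rank 1.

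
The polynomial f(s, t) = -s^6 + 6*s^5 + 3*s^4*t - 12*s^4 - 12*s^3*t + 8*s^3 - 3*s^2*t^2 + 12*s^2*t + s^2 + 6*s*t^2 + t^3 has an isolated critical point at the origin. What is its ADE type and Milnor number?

Type A2, Milnor number mu = 2.

The Hessian of f at 0 is [[2, 0], [0, 0]] with rank 1, so corank 1. A Groebner basis of the Jacobian ideal J(f) in C{s,t} is {t^2, s}; counting standard monomials gives mu = 2. Corank 1: A-series; mu = 2 gives A_2.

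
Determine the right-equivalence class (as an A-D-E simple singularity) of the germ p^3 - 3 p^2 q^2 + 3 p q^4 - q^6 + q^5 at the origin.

The Hessian of f at 0 has rank 0. Corank 2; j^3 = p^3 is a perfect cube, so E-series; the 5-jet and mu = 8 give E_8.

E8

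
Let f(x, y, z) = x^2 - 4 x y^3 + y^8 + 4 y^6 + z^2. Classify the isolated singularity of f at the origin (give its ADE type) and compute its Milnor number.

The Hessian of f at 0 has rank 2. Corank 1: A-series; mu = 7 gives A_7.

Type A_7, Milnor number mu = 7.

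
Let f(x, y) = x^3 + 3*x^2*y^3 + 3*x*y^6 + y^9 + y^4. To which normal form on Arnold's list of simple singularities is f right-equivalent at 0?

E_{6}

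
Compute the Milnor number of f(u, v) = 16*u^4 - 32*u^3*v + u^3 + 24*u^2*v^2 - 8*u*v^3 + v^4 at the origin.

6

The Hessian of f at 0 has rank 0. Corank 2; j^3 = u^3 is a perfect cube, so E-series; the 4-jet and mu = 6 give E_6.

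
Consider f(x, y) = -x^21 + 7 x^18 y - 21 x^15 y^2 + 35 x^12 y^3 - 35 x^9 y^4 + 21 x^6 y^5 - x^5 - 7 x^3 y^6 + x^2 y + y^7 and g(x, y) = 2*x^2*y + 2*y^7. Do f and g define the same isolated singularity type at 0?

Yes.

The Hessian of f at 0 has rank 0. Corank 2; j^3 = x^2*y has shape L^2 M (L != M), so D-series; mu = 8 gives D_8. The Hessian of g at 0 has rank 0. Corank 2; j^3 = 2*x^2*y has shape L^2 M (L != M), so D-series; mu = 8 gives D_8. Both have type D_8, hence right-equivalent.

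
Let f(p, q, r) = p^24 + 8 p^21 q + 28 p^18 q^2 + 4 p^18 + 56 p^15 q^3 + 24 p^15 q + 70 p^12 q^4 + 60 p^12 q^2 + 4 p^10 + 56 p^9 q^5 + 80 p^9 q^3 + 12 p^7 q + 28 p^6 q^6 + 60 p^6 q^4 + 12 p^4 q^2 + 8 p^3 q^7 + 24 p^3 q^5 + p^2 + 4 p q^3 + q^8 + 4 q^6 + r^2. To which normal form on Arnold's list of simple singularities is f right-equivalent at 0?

The Hessian of f at 0 has rank 2. Corank 1: A-series; mu = 7 gives A_7.

A_7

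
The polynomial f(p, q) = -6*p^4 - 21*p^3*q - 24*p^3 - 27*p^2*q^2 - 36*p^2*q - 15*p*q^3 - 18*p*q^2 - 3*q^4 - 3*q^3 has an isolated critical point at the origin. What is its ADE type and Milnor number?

The Hessian of f at 0 has rank 0. Corank 2; j^3 = -3*(2*p + q)^3 is a perfect cube, so E-series; the 4-jet and mu = 7 give E_7.

Type E_{7}, Milnor number mu = 7.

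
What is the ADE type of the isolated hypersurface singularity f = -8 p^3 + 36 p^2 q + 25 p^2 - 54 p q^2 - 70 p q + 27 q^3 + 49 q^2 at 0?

A_2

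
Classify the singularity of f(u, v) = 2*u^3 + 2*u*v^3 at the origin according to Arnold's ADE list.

E_7

The Hessian of f at 0 has rank 0. Corank 2; j^3 = 2*u^3 is a perfect cube, so E-series; the 4-jet and mu = 7 give E_7.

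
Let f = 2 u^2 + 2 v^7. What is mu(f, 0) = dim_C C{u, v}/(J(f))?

6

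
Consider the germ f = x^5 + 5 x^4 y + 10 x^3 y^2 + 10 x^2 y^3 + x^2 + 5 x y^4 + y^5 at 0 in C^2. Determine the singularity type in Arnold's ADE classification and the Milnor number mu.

Type A_4, Milnor number mu = 4.

The Hessian of f at 0 has rank 1. Corank 1: A-series; mu = 4 gives A_4.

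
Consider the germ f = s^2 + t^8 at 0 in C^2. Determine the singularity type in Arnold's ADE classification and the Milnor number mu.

The Hessian of f at 0 has rank 1. Corank 1: A-series; mu = 7 gives A_7.

Type A_{7}, Milnor number mu = 7.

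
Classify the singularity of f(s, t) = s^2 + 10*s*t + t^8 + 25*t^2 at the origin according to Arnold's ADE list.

A_7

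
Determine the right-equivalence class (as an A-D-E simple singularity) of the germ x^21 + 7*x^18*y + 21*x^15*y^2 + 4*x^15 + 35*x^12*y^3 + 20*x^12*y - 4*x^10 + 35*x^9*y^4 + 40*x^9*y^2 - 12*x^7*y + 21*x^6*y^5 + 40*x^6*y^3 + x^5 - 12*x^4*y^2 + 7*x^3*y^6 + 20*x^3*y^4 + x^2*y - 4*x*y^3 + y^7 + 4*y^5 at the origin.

The Hessian of f at 0 has rank 0. Corank 2; j^3 = x^2*y has shape L^2 M (L != M), so D-series; mu = 8 gives D_8.

D8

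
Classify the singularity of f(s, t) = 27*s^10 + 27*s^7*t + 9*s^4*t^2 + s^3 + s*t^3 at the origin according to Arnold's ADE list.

The Hessian of f at 0 has rank 0. Corank 2; j^3 = s^3 is a perfect cube, so E-series; the 4-jet and mu = 7 give E_7.

E_{7}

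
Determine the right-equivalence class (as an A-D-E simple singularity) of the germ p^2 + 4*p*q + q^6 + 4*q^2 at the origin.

A_5

The Hessian of f at 0 is [[2, 4], [4, 8]] with rank 1, so corank 1. A Groebner basis of the Jacobian ideal J(f) in C{p,q} is {q^5, p + 2*q}; counting standard monomials gives mu = 5. Corank 1: A-series; mu = 5 gives A_5.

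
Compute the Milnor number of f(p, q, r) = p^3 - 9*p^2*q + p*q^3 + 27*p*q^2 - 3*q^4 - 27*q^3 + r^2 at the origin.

The Hessian of f at 0 is [[0, 0, 0], [0, 0, 0], [0, 0, 2]] with rank 1, so corank 2. A Groebner basis of the Jacobian ideal J(f) in C{p,q,r} is {p^3 - 9*p^2*q - 162*p^2 + 972*p*q - 1458*q^2, 9*p^2 + p*q^2 - 54*p*q + 81*q^2, 3*p^2 - 18*p*q + q^3 + 27*q^2, r}; counting standard monomials gives mu = 7. Corank 2; j^3 = (p - 3*q)^3 is a perfect cube, so E-series; the 4-jet and mu = 7 give E_7.

7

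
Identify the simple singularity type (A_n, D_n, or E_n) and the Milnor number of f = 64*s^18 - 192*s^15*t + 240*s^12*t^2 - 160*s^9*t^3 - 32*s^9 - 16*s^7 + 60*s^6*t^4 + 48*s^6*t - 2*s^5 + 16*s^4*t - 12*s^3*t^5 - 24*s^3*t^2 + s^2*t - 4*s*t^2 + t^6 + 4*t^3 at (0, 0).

The Hessian of f at 0 is [[0, 0], [0, 0]] with rank 0, so corank 2. A Groebner basis of the Jacobian ideal J(f) in C{s,t} is {s*t/32 + t^4 - t^2/16, s^3 - 64*s^2 + 256*s*t - 8*t^3 - 256*t^2, s^2*t - 64*s^2/3 + 256*s*t/3 - 4*t^3 - 256*t^2/3, -16*s^2/3 + s*t^2 + 64*s*t/3 - 2*t^3 - 64*t^2/3}; counting standard monomials gives mu = 7. Corank 2; j^3 = t*(s - 2*t)^2 has shape L^2 M (L != M), so D-series; mu = 7 gives D_7.

Type D_{7}, Milnor number mu = 7.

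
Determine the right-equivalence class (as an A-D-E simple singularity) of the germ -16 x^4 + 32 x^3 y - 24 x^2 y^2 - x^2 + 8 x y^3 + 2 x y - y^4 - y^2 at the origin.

A_{3}

The Hessian of f at 0 is [[-2, 2], [2, -2]] with rank 1, so corank 1. A Groebner basis of the Jacobian ideal J(f) in C{x,y} is {y^3, x - y}; counting standard monomials gives mu = 3. Corank 1: A-series; mu = 3 gives A_3.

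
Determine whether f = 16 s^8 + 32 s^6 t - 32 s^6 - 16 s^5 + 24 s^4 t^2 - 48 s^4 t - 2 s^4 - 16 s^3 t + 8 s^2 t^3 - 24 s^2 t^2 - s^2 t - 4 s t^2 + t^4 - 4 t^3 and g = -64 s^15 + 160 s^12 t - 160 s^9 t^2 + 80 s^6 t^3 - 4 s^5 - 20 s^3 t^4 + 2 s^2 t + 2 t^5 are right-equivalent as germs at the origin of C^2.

The Hessian of f at 0 is [[0, 0], [0, 0]] with rank 0, so corank 2. A Groebner basis of the Jacobian ideal J(f) in C{s,t} is {s*t^2 - s*t/8 - t^2/4, s*t/16 + t^3 + t^2/8, s^2 + 17*s*t/4 + 9*t^2/2}; counting standard monomials gives mu = 5. Corank 2; j^3 = -t*(s + 2*t)^2 has shape L^2 M (L != M), so D-series; mu = 5 gives D_5. The Hessian of g at 0 is [[0, 0], [0, 0]] with rank 0, so corank 2. A Groebner basis of the Jacobian ideal J(g) in C{s,t} is {s^2/5 + t^4, s^3, s*t}; counting standard monomials gives mu = 6. Corank 2; j^3 = 2*s^2*t has shape L^2 M (L != M), so D-series; mu = 6 gives D_6. f is D_5 but g is D_6, hence not right-equivalent.

No.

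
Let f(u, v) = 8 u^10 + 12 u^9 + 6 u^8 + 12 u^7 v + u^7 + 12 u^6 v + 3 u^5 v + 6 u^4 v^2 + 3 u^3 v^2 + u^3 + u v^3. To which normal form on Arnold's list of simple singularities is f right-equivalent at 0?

E7

The Hessian of f at 0 has rank 0. Corank 2; j^3 = u^3 is a perfect cube, so E-series; the 4-jet and mu = 7 give E_7.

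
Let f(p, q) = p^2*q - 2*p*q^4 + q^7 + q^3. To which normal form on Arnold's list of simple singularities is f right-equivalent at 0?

The Hessian of f at 0 has rank 0. Corank 2; j^3 = q*(p^2 + q^2) splits into three distinct lines over C (the quadratic factor has nonzero discriminant), so D_4.

D_{4}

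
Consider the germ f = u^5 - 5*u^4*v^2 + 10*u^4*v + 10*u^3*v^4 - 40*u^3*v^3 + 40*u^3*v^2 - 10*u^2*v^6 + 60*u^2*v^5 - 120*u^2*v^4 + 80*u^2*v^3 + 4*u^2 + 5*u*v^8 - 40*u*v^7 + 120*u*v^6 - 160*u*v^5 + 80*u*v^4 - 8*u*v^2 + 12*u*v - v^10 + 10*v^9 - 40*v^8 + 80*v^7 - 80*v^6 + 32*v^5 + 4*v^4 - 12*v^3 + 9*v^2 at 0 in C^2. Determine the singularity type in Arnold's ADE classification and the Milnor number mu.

Type A_4, Milnor number mu = 4.

The Hessian of f at 0 is [[8, 12], [12, 18]] with rank 1, so corank 1. A Groebner basis of the Jacobian ideal J(f) in C{u,v} is {u^2 + 3*u*v + 9*u/4 + 27*v/8, -u + v^2 - 3*v/2}; counting standard monomials gives mu = 4. Corank 1: A-series; mu = 4 gives A_4.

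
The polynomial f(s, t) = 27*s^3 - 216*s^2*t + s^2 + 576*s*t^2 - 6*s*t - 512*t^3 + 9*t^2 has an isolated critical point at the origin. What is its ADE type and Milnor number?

Type A_{2}, Milnor number mu = 2.

The Hessian of f at 0 has rank 1. Corank 1: A-series; mu = 2 gives A_2.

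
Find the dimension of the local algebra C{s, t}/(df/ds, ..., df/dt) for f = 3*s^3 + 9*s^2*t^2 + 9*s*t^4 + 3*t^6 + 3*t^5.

The Hessian of f at 0 has rank 0. Corank 2; j^3 = 3*s^3 is a perfect cube, so E-series; the 5-jet and mu = 8 give E_8.

8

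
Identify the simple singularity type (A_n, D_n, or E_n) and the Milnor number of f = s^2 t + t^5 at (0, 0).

The Hessian of f at 0 has rank 0. Corank 2; j^3 = s^2*t has shape L^2 M (L != M), so D-series; mu = 6 gives D_6.

Type D_6, Milnor number mu = 6.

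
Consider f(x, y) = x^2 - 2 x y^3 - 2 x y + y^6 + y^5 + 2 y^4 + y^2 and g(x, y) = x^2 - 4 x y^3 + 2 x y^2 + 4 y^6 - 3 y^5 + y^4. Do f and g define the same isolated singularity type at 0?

The Hessian of f at 0 has rank 1. Corank 1: A-series; mu = 4 gives A_4. The Hessian of g at 0 has rank 1. Corank 1: A-series; mu = 4 gives A_4. Both have type A_4, hence right-equivalent.

Yes.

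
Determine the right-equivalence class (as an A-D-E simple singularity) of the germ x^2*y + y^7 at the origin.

The Hessian of f at 0 is [[0, 0], [0, 0]] with rank 0, so corank 2. A Groebner basis of the Jacobian ideal J(f) in C{x,y} is {x^2/7 + y^6, x^3, x*y}; counting standard monomials gives mu = 8. Corank 2; j^3 = x^2*y has shape L^2 M (L != M), so D-series; mu = 8 gives D_8.

D_{8}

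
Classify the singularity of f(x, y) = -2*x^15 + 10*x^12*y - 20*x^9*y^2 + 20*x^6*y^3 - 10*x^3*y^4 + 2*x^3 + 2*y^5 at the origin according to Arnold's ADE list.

The Hessian of f at 0 has rank 0. Corank 2; j^3 = 2*x^3 is a perfect cube, so E-series; the 5-jet and mu = 8 give E_8.

E8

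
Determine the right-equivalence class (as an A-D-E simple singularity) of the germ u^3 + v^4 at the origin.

E_{6}

The Hessian of f at 0 has rank 0. Corank 2; j^3 = u^3 is a perfect cube, so E-series; the 4-jet and mu = 6 give E_6.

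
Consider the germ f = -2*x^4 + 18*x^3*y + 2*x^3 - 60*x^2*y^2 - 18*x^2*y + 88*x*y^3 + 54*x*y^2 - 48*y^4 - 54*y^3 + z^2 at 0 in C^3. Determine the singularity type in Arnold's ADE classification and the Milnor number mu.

Type E7, Milnor number mu = 7.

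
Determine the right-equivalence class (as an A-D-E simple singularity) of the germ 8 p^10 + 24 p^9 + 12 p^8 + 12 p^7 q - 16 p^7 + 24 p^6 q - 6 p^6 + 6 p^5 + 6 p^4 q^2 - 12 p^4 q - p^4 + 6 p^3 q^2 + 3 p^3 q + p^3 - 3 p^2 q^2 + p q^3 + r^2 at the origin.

E_{7}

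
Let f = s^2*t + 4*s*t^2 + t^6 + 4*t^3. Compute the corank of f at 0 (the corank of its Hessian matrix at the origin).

Hessian at 0 has rank 0.

2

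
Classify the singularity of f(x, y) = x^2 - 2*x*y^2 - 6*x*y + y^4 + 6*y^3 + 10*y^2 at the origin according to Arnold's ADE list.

A_{1}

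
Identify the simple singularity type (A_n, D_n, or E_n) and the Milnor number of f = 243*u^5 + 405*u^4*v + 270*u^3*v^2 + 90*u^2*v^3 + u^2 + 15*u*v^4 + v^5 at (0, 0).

Type A_4, Milnor number mu = 4.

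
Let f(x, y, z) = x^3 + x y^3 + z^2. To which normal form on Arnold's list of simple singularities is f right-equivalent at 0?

E7

The Hessian of f at 0 has rank 1. Corank 2; j^3 = x^3 is a perfect cube, so E-series; the 4-jet and mu = 7 give E_7.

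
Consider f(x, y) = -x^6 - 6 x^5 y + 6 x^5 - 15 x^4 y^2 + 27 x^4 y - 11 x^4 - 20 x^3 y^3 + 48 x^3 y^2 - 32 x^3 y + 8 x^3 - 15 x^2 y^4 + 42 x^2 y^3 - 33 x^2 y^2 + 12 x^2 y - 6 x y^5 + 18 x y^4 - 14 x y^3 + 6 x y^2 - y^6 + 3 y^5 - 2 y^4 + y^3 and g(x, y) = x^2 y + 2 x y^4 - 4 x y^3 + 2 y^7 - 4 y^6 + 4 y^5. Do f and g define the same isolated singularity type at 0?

The Hessian of f at 0 has rank 0. Corank 2; j^3 = (2*x + y)^3 is a perfect cube, so E-series; the 4-jet and mu = 6 give E_6. The Hessian of g at 0 has rank 0. Corank 2; j^3 = x^2*y has shape L^2 M (L != M), so D-series; mu = 8 gives D_8. f is E_6 but g is D_8, hence not right-equivalent.

No.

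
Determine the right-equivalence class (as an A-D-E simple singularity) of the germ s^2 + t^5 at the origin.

A_4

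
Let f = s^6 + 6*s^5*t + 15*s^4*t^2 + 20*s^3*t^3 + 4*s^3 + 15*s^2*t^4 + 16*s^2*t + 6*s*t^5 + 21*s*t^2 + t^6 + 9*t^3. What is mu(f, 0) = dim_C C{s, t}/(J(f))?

7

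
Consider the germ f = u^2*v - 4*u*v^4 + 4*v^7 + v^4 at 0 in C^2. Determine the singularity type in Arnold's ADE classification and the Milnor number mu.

Type D5, Milnor number mu = 5.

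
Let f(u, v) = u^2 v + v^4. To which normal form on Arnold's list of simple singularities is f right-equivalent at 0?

D_5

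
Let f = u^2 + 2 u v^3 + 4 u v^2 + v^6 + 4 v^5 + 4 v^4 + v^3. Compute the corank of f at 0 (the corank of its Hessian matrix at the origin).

Hessian at 0 has rank 1.

1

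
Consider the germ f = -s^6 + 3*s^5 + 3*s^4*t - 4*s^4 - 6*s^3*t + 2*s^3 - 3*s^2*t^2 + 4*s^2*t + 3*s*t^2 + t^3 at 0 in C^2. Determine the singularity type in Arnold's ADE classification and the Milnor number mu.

Type D_4, Milnor number mu = 4.

The Hessian of f at 0 is [[0, 0], [0, 0]] with rank 0, so corank 2. A Groebner basis of the Jacobian ideal J(f) in C{s,t} is {t^3, s^2 - 3*t^2/2, s*t + 3*t^2/2}; counting standard monomials gives mu = 4. Corank 2; j^3 = (s + t)*(2*s^2 + 2*s*t + t^2) splits into three distinct lines over C (the quadratic factor has nonzero discriminant), so D_4.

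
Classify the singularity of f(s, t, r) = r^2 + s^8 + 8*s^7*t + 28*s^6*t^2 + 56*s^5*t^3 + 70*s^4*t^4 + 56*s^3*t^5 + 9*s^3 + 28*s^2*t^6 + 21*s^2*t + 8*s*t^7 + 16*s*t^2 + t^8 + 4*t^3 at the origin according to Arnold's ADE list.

D9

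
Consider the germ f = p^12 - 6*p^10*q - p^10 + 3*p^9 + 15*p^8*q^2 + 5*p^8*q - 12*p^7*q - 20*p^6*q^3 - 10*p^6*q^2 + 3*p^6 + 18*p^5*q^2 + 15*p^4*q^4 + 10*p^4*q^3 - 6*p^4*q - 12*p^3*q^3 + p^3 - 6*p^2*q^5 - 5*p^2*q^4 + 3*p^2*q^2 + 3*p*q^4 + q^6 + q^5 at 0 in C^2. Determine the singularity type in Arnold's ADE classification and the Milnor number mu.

Type E_8, Milnor number mu = 8.

The Hessian of f at 0 has rank 0. Corank 2; j^3 = p^3 is a perfect cube, so E-series; the 5-jet and mu = 8 give E_8.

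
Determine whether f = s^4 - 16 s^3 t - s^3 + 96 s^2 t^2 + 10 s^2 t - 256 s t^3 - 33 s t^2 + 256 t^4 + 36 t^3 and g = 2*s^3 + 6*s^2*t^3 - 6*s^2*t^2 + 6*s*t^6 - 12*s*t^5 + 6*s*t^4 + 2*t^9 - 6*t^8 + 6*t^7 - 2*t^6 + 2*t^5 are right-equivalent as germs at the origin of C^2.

The Hessian of f at 0 has rank 0. Corank 2; j^3 = -(s - 4*t)*(s - 3*t)^2 has shape L^2 M (L != M), so D-series; mu = 5 gives D_5. The Hessian of g at 0 has rank 0. Corank 2; j^3 = 2*s^3 is a perfect cube, so E-series; the 5-jet and mu = 8 give E_8. f is D_5 but g is E_8, hence not right-equivalent.

No.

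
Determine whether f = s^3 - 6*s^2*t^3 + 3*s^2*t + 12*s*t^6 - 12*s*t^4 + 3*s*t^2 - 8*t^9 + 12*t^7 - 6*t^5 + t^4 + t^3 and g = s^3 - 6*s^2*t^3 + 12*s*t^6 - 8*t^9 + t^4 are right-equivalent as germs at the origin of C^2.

Yes.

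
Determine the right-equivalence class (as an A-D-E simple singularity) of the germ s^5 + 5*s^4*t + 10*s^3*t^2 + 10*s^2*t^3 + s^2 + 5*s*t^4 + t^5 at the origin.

The Hessian of f at 0 has rank 1. Corank 1: A-series; mu = 4 gives A_4.

A_{4}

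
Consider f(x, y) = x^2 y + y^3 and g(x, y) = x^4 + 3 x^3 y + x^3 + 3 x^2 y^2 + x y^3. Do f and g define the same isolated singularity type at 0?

No.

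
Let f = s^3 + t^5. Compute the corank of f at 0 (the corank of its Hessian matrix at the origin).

The Hessian at 0 is [[0, 0], [0, 0]] of rank 0; hence corank 2.

2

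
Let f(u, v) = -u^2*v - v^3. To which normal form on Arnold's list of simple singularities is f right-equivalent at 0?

D4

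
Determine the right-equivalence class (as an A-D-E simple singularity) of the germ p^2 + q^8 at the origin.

A_7

The Hessian of f at 0 has rank 1. Corank 1: A-series; mu = 7 gives A_7.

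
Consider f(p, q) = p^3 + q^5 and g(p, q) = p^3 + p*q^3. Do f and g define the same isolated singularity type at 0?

The Hessian of f at 0 has rank 0. Corank 2; j^3 = p^3 is a perfect cube, so E-series; the 5-jet and mu = 8 give E_8. The Hessian of g at 0 has rank 0. Corank 2; j^3 = p^3 is a perfect cube, so E-series; the 4-jet and mu = 7 give E_7. f is E_8 but g is E_7, hence not right-equivalent.

No.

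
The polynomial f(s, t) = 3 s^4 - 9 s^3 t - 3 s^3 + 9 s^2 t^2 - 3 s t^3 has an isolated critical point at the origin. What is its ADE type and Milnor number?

Type E_{7}, Milnor number mu = 7.

The Hessian of f at 0 has rank 0. Corank 2; j^3 = -3*s^3 is a perfect cube, so E-series; the 4-jet and mu = 7 give E_7.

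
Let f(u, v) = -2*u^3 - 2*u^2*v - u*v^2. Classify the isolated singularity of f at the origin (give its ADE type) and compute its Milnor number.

The Hessian of f at 0 has rank 0. Corank 2; j^3 = -u*(2*u^2 + 2*u*v + v^2) splits into three distinct lines over C (the quadratic factor has nonzero discriminant), so D_4.

Type D_{4}, Milnor number mu = 4.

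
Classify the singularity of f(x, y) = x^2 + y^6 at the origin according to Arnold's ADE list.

The Hessian of f at 0 has rank 1. Corank 1: A-series; mu = 5 gives A_5.

A_{5}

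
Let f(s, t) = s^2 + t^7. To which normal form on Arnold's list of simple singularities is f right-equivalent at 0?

A_6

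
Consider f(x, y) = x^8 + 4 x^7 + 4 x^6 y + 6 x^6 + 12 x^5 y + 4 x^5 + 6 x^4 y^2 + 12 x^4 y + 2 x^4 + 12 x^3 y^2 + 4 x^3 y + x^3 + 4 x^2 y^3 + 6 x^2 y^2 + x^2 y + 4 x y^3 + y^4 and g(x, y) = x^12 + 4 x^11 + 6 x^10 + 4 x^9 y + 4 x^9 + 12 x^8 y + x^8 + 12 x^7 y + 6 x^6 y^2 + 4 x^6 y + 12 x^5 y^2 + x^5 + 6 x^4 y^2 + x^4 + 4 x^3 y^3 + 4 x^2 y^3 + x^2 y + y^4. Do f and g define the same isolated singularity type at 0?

Yes.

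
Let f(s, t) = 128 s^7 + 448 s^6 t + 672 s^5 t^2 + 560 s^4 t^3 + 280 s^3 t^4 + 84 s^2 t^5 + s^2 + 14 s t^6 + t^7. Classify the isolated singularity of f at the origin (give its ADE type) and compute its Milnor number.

Type A_6, Milnor number mu = 6.

The Hessian of f at 0 is [[2, 0], [0, 0]] with rank 1, so corank 1. A Groebner basis of the Jacobian ideal J(f) in C{s,t} is {t^6, s}; counting standard monomials gives mu = 6. Corank 1: A-series; mu = 6 gives A_6.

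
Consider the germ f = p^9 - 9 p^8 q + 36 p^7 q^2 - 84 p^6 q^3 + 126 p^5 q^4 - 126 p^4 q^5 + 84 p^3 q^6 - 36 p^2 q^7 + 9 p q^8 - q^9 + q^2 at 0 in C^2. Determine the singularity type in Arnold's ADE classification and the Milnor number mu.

The Hessian of f at 0 has rank 1. Corank 1: A-series; mu = 8 gives A_8.

Type A_8, Milnor number mu = 8.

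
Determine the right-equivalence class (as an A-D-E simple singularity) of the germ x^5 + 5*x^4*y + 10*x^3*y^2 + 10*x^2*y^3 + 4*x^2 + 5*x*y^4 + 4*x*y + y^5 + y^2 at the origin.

A_{4}

The Hessian of f at 0 has rank 1. Corank 1: A-series; mu = 4 gives A_4.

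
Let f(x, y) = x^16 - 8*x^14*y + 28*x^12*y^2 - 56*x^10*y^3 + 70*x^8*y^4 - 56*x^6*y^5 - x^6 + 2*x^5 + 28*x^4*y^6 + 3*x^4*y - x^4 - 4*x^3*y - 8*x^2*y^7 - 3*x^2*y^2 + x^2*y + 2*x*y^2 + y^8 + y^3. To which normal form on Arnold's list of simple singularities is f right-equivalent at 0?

D_9

The Hessian of f at 0 has rank 0. Corank 2; j^3 = y*(x + y)^2 has shape L^2 M (L != M), so D-series; mu = 9 gives D_9.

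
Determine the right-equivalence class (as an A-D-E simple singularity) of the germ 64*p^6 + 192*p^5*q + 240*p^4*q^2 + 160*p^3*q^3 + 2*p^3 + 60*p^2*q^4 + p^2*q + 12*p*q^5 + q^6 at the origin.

D7

The Hessian of f at 0 has rank 0. Corank 2; j^3 = p^2*(2*p + q) has shape L^2 M (L != M), so D-series; mu = 7 gives D_7.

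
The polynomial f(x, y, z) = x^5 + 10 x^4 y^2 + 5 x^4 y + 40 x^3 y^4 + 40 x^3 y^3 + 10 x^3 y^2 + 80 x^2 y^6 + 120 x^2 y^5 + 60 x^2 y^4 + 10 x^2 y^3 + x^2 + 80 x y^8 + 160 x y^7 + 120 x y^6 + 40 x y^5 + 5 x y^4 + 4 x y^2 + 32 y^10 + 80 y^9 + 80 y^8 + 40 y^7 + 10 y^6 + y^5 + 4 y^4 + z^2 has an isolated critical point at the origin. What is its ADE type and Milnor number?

The Hessian of f at 0 has rank 2. Corank 1: A-series; mu = 4 gives A_4.

Type A4, Milnor number mu = 4.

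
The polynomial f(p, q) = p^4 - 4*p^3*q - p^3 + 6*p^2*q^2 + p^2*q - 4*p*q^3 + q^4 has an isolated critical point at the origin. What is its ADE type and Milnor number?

Type D_{5}, Milnor number mu = 5.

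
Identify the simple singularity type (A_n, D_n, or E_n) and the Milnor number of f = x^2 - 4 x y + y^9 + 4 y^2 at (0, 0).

Type A_8, Milnor number mu = 8.

The Hessian of f at 0 has rank 1. Corank 1: A-series; mu = 8 gives A_8.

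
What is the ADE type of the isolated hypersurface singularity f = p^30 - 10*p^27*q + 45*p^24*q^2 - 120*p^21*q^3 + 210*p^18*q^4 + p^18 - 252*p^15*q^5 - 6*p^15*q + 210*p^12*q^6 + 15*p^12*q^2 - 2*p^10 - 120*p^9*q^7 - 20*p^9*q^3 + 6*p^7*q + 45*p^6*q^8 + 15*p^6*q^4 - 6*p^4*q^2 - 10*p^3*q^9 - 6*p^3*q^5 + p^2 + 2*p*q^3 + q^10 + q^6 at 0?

The Hessian of f at 0 has rank 1. Corank 1: A-series; mu = 9 gives A_9.

A_{9}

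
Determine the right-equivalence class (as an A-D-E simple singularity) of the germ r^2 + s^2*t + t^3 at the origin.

The Hessian of f at 0 has rank 1. Corank 2; j^3 = t*(s^2 + t^2) splits into three distinct lines over C (the quadratic factor has nonzero discriminant), so D_4.

D_4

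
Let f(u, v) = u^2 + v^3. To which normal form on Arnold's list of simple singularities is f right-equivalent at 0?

The Hessian of f at 0 is [[2, 0], [0, 0]] with rank 1, so corank 1. A Groebner basis of the Jacobian ideal J(f) in C{u,v} is {v^2, u}; counting standard monomials gives mu = 2. Corank 1: A-series; mu = 2 gives A_2.

A_{2}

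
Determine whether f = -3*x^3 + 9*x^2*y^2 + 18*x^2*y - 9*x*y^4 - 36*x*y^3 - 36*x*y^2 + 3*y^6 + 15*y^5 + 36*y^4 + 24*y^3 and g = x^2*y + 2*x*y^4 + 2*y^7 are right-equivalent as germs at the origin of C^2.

No.

The Hessian of f at 0 has rank 0. Corank 2; j^3 = -3*(x - 2*y)^3 is a perfect cube, so E-series; the 5-jet and mu = 8 give E_8. The Hessian of g at 0 has rank 0. Corank 2; j^3 = x^2*y has shape L^2 M (L != M), so D-series; mu = 8 gives D_8. f is E_8 but g is D_8, hence not right-equivalent.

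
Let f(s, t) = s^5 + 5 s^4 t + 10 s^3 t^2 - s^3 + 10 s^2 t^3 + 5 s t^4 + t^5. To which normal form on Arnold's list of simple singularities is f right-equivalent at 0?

E_8

The Hessian of f at 0 is [[0, 0], [0, 0]] with rank 0, so corank 2. A Groebner basis of the Jacobian ideal J(f) in C{s,t} is {t^5, s*t^3 + t^4/4, s^2}; counting standard monomials gives mu = 8. Corank 2; j^3 = -s^3 is a perfect cube, so E-series; the 5-jet and mu = 8 give E_8.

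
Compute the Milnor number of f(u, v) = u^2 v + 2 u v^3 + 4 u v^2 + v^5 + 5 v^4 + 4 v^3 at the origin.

5

The Hessian of f at 0 has rank 0. Corank 2; j^3 = v*(u + 2*v)^2 has shape L^2 M (L != M), so D-series; mu = 5 gives D_5.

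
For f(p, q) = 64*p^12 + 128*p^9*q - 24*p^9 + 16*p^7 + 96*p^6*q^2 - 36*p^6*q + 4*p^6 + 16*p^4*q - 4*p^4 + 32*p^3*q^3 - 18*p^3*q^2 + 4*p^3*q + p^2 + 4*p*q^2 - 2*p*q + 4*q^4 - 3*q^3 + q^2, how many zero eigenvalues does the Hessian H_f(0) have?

Hessian at 0 has rank 1.

1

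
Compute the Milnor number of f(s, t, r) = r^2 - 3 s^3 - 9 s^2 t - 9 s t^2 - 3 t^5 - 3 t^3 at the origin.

The Hessian of f at 0 has rank 1. Corank 2; j^3 = -3*(s + t)^3 is a perfect cube, so E-series; the 5-jet and mu = 8 give E_8.

8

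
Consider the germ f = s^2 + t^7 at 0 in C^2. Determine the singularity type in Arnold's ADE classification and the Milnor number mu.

Type A_{6}, Milnor number mu = 6.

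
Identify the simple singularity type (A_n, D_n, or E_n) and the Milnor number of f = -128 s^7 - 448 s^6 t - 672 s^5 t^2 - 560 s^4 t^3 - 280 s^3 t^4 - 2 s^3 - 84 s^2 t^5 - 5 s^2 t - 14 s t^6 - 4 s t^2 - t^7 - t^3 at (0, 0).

Type D_8, Milnor number mu = 8.

The Hessian of f at 0 is [[0, 0], [0, 0]] with rank 0, so corank 2. A Groebner basis of the Jacobian ideal J(f) in C{s,t} is {s*t/14 + t^6 + t^2/14, s*t^2 + t^3, s^2 + 3*s*t/2 + t^2/2}; counting standard monomials gives mu = 8. Corank 2; j^3 = -(s + t)^2*(2*s + t) has shape L^2 M (L != M), so D-series; mu = 8 gives D_8.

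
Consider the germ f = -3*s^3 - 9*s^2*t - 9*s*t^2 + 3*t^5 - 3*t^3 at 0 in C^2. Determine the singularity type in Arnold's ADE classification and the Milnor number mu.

The Hessian of f at 0 is [[0, 0], [0, 0]] with rank 0, so corank 2. A Groebner basis of the Jacobian ideal J(f) in C{s,t} is {t^4, s^2 + 2*s*t + t^2}; counting standard monomials gives mu = 8. Corank 2; j^3 = -3*(s + t)^3 is a perfect cube, so E-series; the 5-jet and mu = 8 give E_8.

Type E8, Milnor number mu = 8.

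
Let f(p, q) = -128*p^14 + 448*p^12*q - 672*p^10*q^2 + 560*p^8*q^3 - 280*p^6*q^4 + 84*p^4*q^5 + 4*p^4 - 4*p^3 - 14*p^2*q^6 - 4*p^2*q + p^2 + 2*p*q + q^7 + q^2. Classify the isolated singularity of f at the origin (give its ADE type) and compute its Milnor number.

Type A_{6}, Milnor number mu = 6.

The Hessian of f at 0 has rank 1. Corank 1: A-series; mu = 6 gives A_6.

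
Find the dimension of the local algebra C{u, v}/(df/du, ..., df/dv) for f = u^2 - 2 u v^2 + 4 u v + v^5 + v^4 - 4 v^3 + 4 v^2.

The Hessian of f at 0 is [[2, 4], [4, 8]] with rank 1, so corank 1. A Groebner basis of the Jacobian ideal J(f) in C{u,v} is {u^2 + 4*u*v + 4*u + 8*v, -u + v^2 - 2*v}; counting standard monomials gives mu = 4. Corank 1: A-series; mu = 4 gives A_4.

4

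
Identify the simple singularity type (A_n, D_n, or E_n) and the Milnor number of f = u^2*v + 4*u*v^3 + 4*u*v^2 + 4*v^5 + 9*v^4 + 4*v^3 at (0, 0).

Type D_{5}, Milnor number mu = 5.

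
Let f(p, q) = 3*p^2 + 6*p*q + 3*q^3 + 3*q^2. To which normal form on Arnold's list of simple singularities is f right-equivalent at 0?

A_{2}

The Hessian of f at 0 has rank 1. Corank 1: A-series; mu = 2 gives A_2.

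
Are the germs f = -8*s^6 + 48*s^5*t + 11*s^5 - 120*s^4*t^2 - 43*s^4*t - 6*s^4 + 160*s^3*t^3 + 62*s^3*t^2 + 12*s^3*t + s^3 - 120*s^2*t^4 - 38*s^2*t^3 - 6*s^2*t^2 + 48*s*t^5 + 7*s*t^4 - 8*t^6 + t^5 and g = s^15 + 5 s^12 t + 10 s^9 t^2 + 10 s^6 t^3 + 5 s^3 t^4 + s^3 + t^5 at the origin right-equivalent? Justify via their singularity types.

The Hessian of f at 0 has rank 0. Corank 2; j^3 = s^3 is a perfect cube, so E-series; the 5-jet and mu = 8 give E_8. The Hessian of g at 0 has rank 0. Corank 2; j^3 = s^3 is a perfect cube, so E-series; the 5-jet and mu = 8 give E_8. Both have type E_8, hence right-equivalent.

Yes.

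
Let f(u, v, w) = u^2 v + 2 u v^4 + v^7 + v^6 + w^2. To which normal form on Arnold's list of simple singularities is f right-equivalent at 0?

D_7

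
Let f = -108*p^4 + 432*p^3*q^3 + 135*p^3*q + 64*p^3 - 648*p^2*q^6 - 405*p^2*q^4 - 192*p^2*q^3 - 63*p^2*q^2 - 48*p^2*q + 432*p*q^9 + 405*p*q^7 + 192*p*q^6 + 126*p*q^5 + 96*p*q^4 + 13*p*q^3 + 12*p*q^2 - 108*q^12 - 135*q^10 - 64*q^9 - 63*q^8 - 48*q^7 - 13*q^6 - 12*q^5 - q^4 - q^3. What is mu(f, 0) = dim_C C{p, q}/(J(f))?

The Hessian of f at 0 is [[0, 0], [0, 0]] with rank 0, so corank 2. A Groebner basis of the Jacobian ideal J(f) in C{p,q} is {65536*p^2/3 - 32768*p*q/3 + q^4 + 64*q^3/9 + 4096*q^2/3, p^3 - 112*p^2/3 + 56*p*q/3 - q^3/36 - 7*q^2/3, p^2*q - 832*p^2/9 + 416*p*q/9 - 5*q^3/54 - 52*q^2/9, -512*p^2/3 + p*q^2 + 256*p*q/3 - 11*q^3/36 - 32*q^2/3}; counting standard monomials gives mu = 7. Corank 2; j^3 = (4*p - q)^3 is a perfect cube, so E-series; the 4-jet and mu = 7 give E_7.

7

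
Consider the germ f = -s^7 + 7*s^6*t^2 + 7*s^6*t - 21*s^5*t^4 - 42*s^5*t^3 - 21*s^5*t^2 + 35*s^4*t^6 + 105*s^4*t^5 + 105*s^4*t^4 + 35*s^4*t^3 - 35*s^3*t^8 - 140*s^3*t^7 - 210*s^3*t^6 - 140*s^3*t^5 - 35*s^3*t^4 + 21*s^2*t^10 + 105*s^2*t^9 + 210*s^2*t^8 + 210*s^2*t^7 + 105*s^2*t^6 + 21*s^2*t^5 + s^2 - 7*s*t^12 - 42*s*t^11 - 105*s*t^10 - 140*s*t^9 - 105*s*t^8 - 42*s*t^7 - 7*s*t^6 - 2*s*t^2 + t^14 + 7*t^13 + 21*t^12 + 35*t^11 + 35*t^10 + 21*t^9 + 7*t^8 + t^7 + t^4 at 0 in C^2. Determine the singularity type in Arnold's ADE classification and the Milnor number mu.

Type A6, Milnor number mu = 6.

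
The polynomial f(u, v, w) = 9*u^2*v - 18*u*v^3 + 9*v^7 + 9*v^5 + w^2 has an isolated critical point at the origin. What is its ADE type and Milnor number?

Type D_8, Milnor number mu = 8.

The Hessian of f at 0 is [[0, 0, 0], [0, 0, 0], [0, 0, 2]] with rank 1, so corank 2. A Groebner basis of the Jacobian ideal J(f) in C{u,v,w} is {u^2*v^2 + u^2/7 - u*v^2/7, u^3 + u^2/7 - u*v^2/7, -u*v + v^3, w}; counting standard monomials gives mu = 8. Corank 2; j^3 = 9*u^2*v has shape L^2 M (L != M), so D-series; mu = 8 gives D_8.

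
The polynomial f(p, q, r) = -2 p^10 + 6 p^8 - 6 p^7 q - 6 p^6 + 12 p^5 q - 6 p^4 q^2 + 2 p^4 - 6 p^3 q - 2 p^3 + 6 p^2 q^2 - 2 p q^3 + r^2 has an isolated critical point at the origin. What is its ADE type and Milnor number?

Type E7, Milnor number mu = 7.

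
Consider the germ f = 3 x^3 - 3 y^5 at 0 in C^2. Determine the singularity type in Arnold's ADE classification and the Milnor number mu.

Type E8, Milnor number mu = 8.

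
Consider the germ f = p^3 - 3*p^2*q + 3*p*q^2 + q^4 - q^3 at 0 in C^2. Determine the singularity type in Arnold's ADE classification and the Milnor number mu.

Type E6, Milnor number mu = 6.

The Hessian of f at 0 has rank 0. Corank 2; j^3 = (p - q)^3 is a perfect cube, so E-series; the 4-jet and mu = 6 give E_6.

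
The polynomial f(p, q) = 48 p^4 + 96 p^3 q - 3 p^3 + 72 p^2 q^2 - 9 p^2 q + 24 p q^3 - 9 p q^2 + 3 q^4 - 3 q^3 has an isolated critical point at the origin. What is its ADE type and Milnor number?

The Hessian of f at 0 has rank 0. Corank 2; j^3 = -3*(p + q)^3 is a perfect cube, so E-series; the 4-jet and mu = 6 give E_6.

Type E6, Milnor number mu = 6.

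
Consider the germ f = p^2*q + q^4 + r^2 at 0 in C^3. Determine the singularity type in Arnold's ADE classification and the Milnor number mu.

Type D_{5}, Milnor number mu = 5.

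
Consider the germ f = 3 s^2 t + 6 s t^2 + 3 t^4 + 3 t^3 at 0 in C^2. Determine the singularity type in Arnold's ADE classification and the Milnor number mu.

Type D_5, Milnor number mu = 5.

The Hessian of f at 0 is [[0, 0], [0, 0]] with rank 0, so corank 2. A Groebner basis of the Jacobian ideal J(f) in C{s,t} is {s^3 - s^2/4 + t^2/4, s^2/4 + t^3 - t^2/4, s*t + t^2}; counting standard monomials gives mu = 5. Corank 2; j^3 = 3*t*(s + t)^2 has shape L^2 M (L != M), so D-series; mu = 5 gives D_5.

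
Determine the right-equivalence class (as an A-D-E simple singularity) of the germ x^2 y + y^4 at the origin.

D_{5}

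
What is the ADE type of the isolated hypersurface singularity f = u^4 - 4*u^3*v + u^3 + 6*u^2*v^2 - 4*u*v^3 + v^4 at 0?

E_{6}

The Hessian of f at 0 has rank 0. Corank 2; j^3 = u^3 is a perfect cube, so E-series; the 4-jet and mu = 6 give E_6.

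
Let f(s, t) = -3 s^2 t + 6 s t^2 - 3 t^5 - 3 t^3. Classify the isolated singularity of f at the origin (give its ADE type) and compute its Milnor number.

The Hessian of f at 0 is [[0, 0], [0, 0]] with rank 0, so corank 2. A Groebner basis of the Jacobian ideal J(f) in C{s,t} is {s^2/5 + t^4 - t^2/5, s^3 - t^3, s*t - t^2}; counting standard monomials gives mu = 6. Corank 2; j^3 = -3*t*(s - t)^2 has shape L^2 M (L != M), so D-series; mu = 6 gives D_6.

Type D_{6}, Milnor number mu = 6.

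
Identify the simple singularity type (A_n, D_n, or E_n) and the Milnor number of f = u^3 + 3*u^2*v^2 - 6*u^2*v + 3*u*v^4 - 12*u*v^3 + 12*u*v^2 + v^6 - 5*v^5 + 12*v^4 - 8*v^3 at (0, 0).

Type E_{8}, Milnor number mu = 8.

The Hessian of f at 0 has rank 0. Corank 2; j^3 = (u - 2*v)^3 is a perfect cube, so E-series; the 5-jet and mu = 8 give E_8.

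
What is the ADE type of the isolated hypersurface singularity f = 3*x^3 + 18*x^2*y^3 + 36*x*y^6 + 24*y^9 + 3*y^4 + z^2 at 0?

The Hessian of f at 0 is [[0, 0, 0], [0, 0, 0], [0, 0, 2]] with rank 1, so corank 2. A Groebner basis of the Jacobian ideal J(f) in C{x,y,z} is {y^3, x^2, z}; counting standard monomials gives mu = 6. Corank 2; j^3 = 3*x^3 is a perfect cube, so E-series; the 4-jet and mu = 6 give E_6.

E_6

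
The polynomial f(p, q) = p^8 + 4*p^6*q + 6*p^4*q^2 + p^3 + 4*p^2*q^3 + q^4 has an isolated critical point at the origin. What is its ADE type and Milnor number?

The Hessian of f at 0 has rank 0. Corank 2; j^3 = p^3 is a perfect cube, so E-series; the 4-jet and mu = 6 give E_6.

Type E6, Milnor number mu = 6.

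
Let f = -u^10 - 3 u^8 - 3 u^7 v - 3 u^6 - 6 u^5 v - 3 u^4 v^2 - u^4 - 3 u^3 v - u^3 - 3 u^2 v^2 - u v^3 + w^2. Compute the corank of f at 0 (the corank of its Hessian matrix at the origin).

2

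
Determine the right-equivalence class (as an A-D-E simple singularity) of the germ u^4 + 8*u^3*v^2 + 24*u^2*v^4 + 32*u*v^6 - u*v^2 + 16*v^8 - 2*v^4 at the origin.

The Hessian of f at 0 is [[0, 0], [0, 0]] with rank 0, so corank 2. A Groebner basis of the Jacobian ideal J(f) in C{u,v} is {u^3 - v^2/4, v^3, u*v}; counting standard monomials gives mu = 5. Corank 2; j^3 = -u*v^2 has shape L^2 M (L != M), so D-series; mu = 5 gives D_5.

D_{5}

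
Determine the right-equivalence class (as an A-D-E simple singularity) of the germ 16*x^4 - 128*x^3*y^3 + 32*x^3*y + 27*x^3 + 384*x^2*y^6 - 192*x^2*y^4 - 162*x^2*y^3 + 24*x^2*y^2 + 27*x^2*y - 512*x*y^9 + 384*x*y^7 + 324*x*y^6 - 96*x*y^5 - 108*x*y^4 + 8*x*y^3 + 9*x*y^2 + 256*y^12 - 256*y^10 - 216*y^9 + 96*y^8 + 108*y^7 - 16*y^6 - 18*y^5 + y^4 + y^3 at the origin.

E_6

The Hessian of f at 0 is [[0, 0], [0, 0]] with rank 0, so corank 2. A Groebner basis of the Jacobian ideal J(f) in C{x,y} is {y^4, x*y^2 + 7*y^3/18, x^2 + 2*x*y/3 + y^2/9}; counting standard monomials gives mu = 6. Corank 2; j^3 = (3*x + y)^3 is a perfect cube, so E-series; the 4-jet and mu = 6 give E_6.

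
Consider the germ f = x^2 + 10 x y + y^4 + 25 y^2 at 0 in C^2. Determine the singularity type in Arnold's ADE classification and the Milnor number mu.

Type A_{3}, Milnor number mu = 3.

The Hessian of f at 0 has rank 1. Corank 1: A-series; mu = 3 gives A_3.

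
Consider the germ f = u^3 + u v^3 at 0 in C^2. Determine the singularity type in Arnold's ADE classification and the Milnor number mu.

The Hessian of f at 0 has rank 0. Corank 2; j^3 = u^3 is a perfect cube, so E-series; the 4-jet and mu = 7 give E_7.

Type E_{7}, Milnor number mu = 7.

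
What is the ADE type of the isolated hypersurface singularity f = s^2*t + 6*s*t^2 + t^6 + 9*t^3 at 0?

D7

The Hessian of f at 0 is [[0, 0], [0, 0]] with rank 0, so corank 2. A Groebner basis of the Jacobian ideal J(f) in C{s,t} is {s^2/6 + t^5 - 3*t^2/2, s^3 + 27*t^3, s*t + 3*t^2}; counting standard monomials gives mu = 7. Corank 2; j^3 = t*(s + 3*t)^2 has shape L^2 M (L != M), so D-series; mu = 7 gives D_7.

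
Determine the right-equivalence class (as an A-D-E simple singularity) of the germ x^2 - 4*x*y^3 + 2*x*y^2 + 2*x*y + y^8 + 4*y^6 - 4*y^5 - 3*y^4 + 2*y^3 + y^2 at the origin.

The Hessian of f at 0 has rank 1. Corank 1: A-series; mu = 7 gives A_7.

A_{7}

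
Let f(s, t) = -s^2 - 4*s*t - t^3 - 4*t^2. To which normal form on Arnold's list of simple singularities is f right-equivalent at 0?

The Hessian of f at 0 has rank 1. Corank 1: A-series; mu = 2 gives A_2.

A_2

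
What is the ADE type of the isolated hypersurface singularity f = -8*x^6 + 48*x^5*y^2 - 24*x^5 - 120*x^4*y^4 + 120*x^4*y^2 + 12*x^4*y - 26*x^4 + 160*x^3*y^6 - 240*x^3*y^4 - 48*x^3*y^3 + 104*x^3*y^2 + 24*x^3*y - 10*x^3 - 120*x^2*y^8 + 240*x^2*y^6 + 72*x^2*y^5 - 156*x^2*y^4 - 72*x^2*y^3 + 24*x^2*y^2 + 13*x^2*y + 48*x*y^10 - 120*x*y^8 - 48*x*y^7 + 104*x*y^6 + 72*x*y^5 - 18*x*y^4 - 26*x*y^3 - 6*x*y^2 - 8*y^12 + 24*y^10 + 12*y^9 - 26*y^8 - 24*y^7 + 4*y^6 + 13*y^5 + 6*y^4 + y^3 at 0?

D_4

The Hessian of f at 0 has rank 0. Corank 2; j^3 = -(2*x - y)*(5*x^2 - 4*x*y + y^2) splits into three distinct lines over C (the quadratic factor has nonzero discriminant), so D_4.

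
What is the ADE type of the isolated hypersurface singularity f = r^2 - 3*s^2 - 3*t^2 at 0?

The Hessian of f at 0 is [[-6, 0, 0], [0, -6, 0], [0, 0, 2]] with rank 3, so corank 0. A Groebner basis of the Jacobian ideal J(f) in C{s,t,r} is {s, t, r}; counting standard monomials gives mu = 1. Corank 0: nondegenerate Morse point, so A_1.

A1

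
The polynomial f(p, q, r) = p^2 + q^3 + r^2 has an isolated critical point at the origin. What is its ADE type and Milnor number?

Type A_2, Milnor number mu = 2.

The Hessian of f at 0 is [[2, 0, 0], [0, 0, 0], [0, 0, 2]] with rank 2, so corank 1. A Groebner basis of the Jacobian ideal J(f) in C{p,q,r} is {q^2, p, r}; counting standard monomials gives mu = 2. Corank 1: A-series; mu = 2 gives A_2.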